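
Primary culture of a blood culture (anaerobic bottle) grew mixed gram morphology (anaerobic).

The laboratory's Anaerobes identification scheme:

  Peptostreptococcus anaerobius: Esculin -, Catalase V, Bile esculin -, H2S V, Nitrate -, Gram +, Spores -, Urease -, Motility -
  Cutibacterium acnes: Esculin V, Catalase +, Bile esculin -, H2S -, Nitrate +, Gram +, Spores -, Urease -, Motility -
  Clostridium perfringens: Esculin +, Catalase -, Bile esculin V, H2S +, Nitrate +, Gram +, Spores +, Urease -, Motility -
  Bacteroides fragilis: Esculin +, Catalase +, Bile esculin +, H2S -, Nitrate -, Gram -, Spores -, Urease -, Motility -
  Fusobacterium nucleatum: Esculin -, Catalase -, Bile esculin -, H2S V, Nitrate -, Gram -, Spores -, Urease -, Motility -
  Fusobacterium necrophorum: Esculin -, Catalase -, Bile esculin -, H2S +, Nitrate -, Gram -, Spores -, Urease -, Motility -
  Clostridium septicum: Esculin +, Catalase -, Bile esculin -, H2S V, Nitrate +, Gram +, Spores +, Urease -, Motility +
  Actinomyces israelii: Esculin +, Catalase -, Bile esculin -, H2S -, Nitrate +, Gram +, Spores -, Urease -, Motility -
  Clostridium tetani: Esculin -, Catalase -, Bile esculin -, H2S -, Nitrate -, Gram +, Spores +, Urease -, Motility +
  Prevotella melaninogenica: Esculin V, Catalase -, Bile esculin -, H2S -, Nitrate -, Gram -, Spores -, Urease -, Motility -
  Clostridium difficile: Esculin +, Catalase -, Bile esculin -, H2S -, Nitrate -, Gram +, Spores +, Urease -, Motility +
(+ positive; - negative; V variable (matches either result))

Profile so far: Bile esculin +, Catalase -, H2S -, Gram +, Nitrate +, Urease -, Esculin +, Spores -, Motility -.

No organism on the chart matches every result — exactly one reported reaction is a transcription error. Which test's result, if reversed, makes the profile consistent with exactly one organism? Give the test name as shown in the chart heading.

Bile esculin

As reported, no row in the chart matches all 9 reactions.
Reversing Urease → still no organism matches.
Reversing H2S → still no organism matches.
Reversing Bile esculin (to -) → unique match: Actinomyces israelii.
Reversing Nitrate → still no organism matches.
Reversing Gram → still no organism matches.
Reversing Esculin → still no organism matches.
Reversing Catalase → still no organism matches.
Reversing Motility → still no organism matches.
Reversing Spores → still no organism matches.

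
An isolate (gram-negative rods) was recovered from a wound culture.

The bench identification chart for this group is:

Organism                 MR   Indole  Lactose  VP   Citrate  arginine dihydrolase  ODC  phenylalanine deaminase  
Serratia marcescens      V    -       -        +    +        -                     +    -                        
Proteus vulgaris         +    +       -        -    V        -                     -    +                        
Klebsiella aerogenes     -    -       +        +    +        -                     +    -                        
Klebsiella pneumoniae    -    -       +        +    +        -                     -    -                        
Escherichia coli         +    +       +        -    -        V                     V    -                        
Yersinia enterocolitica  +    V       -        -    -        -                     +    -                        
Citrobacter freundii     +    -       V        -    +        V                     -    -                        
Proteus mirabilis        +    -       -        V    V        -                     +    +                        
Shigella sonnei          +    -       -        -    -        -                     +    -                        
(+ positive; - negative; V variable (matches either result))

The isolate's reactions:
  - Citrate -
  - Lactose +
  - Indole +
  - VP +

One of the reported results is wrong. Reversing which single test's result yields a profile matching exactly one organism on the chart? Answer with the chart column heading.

VP

As reported, no row in the chart matches all 4 reactions.
Reversing Indole → still no organism matches.
Reversing VP (to -) → unique match: Escherichia coli.
Reversing Citrate → still no organism matches.
Reversing Lactose → still no organism matches.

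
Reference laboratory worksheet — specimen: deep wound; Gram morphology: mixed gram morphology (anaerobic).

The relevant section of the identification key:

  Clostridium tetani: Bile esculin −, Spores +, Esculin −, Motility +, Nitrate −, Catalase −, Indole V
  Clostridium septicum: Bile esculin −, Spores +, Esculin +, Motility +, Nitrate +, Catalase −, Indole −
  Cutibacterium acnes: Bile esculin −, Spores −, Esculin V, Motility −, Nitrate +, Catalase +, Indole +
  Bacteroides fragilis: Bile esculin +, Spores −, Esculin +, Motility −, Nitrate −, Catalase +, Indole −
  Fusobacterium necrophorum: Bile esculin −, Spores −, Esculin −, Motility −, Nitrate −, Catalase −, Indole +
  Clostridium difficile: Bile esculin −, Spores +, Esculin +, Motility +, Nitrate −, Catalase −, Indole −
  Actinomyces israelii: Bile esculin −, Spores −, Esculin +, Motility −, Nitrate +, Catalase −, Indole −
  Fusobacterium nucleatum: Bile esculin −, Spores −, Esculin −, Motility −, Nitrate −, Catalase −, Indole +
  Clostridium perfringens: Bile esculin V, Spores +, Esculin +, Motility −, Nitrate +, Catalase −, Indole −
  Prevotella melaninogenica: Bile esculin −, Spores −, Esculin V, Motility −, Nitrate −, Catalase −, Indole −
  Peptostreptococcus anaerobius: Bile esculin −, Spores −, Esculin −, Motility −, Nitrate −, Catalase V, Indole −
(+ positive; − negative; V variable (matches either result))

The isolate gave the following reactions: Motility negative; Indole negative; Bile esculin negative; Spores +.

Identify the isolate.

Clostridium perfringens

Motility −: excludes Clostridium tetani, Clostridium septicum, Clostridium difficile — 8 left.
Indole −: excludes Cutibacterium acnes, Fusobacterium necrophorum, Fusobacterium nucleatum — 5 left.
Bile esculin −: excludes Bacteroides fragilis — 4 left.
Spores +: excludes Actinomyces israelii, Prevotella melaninogenica, Peptostreptococcus anaerobius — 1 left.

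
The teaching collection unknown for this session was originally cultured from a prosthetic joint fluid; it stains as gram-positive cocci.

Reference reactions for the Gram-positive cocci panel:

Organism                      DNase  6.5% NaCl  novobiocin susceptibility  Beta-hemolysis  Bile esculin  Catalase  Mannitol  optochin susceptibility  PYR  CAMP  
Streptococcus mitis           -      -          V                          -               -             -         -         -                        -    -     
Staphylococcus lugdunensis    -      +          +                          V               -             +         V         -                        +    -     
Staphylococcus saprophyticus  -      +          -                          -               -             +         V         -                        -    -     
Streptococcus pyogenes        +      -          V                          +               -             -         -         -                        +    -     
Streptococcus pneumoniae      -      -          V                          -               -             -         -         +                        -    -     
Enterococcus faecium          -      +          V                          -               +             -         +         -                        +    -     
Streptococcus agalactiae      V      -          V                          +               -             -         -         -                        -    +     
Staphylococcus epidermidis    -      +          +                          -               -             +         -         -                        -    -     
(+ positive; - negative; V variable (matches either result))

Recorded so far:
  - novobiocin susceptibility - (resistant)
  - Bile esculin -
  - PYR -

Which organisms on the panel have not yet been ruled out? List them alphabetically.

novobiocin susceptibility -: excludes Staphylococcus lugdunensis, Staphylococcus epidermidis — 6 left.
PYR -: excludes Streptococcus pyogenes, Enterococcus faecium — 4 left.
Bile esculin -: all 4 remaining candidates are consistent.

Staphylococcus saprophyticus, Streptococcus agalactiae, Streptococcus mitis, Streptococcus pneumoniae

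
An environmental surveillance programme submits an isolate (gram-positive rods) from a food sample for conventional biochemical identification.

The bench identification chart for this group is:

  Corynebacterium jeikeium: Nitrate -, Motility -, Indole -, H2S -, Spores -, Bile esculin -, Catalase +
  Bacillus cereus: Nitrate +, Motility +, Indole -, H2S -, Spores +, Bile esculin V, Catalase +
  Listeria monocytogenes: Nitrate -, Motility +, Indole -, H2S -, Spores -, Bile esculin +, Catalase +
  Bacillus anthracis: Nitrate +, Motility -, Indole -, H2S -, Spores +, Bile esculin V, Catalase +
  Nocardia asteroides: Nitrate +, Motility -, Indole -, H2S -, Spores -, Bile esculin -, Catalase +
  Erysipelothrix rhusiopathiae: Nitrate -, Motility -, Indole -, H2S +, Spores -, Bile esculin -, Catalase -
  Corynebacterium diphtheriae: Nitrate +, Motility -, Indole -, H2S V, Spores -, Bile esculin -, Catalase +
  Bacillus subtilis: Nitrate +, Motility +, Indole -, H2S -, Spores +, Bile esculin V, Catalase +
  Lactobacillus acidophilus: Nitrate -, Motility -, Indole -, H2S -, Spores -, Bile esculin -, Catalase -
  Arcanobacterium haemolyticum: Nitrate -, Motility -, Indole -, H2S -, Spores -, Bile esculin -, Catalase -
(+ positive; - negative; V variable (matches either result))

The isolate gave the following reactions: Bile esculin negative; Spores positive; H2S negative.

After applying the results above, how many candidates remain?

H2S -: excludes Erysipelothrix rhusiopathiae — 9 left.
Spores +: excludes 6 organisms — 3 left.
Bile esculin -: all 3 remaining candidates are consistent.
Still consistent: Bacillus anthracis, Bacillus cereus, Bacillus subtilis.

3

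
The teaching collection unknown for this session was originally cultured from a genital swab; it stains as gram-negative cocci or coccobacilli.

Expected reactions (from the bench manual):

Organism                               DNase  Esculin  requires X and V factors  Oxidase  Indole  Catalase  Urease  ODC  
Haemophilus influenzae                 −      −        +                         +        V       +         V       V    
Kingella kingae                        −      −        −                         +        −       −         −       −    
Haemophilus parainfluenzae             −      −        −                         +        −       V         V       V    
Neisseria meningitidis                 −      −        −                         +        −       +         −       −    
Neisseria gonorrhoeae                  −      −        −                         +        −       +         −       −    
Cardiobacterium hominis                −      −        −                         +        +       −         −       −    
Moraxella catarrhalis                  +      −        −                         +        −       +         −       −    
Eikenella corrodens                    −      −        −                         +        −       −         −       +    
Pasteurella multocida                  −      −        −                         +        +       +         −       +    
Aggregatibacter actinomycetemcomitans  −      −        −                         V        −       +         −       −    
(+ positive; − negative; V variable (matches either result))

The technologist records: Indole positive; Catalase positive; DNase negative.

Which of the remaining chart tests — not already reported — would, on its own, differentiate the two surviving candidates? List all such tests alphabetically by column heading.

DNase −: excludes Moraxella catarrhalis — 9 left.
Catalase +: excludes Kingella kingae, Cardiobacterium hominis, Eikenella corrodens — 6 left.
Indole +: excludes Haemophilus parainfluenzae, Neisseria meningitidis, Neisseria gonorrhoeae, Aggregatibacter actinomycetemcomitans — 2 left.
Two candidates remain: Haemophilus influenzae and Pasteurella multocida.
  Esculin: − vs − — same for both, does not separate.
  requires X and V factors: Haemophilus influenzae +, Pasteurella multocida − — discriminates.
  Oxidase: + vs + — same for both, does not separate.
  Urease: V vs − — variable for at least one, does not separate.
  ODC: V vs + — variable for at least one, does not separate.

requires X and V factors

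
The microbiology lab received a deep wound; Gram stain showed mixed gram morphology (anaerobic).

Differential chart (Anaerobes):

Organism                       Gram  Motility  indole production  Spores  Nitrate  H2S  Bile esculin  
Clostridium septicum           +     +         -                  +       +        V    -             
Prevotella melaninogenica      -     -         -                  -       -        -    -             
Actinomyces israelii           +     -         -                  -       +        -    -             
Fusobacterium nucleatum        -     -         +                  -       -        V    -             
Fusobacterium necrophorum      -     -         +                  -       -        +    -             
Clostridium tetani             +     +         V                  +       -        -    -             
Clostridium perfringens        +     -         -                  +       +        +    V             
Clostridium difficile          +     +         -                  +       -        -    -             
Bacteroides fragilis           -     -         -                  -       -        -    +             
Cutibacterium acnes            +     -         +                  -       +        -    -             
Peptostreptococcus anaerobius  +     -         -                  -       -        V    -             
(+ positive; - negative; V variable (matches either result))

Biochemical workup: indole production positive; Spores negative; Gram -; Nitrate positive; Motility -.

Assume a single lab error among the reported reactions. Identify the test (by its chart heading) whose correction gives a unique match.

Gram

As reported, no row in the chart matches all 5 reactions.
Reversing Spores → still no organism matches.
Reversing Nitrate → 2 organisms match (not unique).
Reversing Motility → still no organism matches.
Reversing indole production → still no organism matches.
Reversing Gram (to +) → unique match: Cutibacterium acnes.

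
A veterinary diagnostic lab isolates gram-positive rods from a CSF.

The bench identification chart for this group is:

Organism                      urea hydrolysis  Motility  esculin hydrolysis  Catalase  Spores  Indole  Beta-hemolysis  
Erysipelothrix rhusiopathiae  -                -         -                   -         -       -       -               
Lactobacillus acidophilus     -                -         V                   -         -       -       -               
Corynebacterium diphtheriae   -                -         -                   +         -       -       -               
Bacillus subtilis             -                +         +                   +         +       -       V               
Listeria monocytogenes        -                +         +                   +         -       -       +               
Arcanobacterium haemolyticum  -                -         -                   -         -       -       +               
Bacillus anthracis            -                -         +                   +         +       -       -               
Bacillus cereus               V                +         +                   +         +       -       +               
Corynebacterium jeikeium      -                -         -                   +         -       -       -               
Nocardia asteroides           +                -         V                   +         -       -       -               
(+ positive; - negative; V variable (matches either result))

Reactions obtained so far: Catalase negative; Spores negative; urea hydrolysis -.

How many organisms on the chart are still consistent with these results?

Catalase -: excludes 7 organisms — 3 left.
Spores -: all 3 remaining candidates are consistent.
urea hydrolysis -: all 3 remaining candidates are consistent.
Still consistent: Arcanobacterium haemolyticum, Erysipelothrix rhusiopathiae, Lactobacillus acidophilus.

3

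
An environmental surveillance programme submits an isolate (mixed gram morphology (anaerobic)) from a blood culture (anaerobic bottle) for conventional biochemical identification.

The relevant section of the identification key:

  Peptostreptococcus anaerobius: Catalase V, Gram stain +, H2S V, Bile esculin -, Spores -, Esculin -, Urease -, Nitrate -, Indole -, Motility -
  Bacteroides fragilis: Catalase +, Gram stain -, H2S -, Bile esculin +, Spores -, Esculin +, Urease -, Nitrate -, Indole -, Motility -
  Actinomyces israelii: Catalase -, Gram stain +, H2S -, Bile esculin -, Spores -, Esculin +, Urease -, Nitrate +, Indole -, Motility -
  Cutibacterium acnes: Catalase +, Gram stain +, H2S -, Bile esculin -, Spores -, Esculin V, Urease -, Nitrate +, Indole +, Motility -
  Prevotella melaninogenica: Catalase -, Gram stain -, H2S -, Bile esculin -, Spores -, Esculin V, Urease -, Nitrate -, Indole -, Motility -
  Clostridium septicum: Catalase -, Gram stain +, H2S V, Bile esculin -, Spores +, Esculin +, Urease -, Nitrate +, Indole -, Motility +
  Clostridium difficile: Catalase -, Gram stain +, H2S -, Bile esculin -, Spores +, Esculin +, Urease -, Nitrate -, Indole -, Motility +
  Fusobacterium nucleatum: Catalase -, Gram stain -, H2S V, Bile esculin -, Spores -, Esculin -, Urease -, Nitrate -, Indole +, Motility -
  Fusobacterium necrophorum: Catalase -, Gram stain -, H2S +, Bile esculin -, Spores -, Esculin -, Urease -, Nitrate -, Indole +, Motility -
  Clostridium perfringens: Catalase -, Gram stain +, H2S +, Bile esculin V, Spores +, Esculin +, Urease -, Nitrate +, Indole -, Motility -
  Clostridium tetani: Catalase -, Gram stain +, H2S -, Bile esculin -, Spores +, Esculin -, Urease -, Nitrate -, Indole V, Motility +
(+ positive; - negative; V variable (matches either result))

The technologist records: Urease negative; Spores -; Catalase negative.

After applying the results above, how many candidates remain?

5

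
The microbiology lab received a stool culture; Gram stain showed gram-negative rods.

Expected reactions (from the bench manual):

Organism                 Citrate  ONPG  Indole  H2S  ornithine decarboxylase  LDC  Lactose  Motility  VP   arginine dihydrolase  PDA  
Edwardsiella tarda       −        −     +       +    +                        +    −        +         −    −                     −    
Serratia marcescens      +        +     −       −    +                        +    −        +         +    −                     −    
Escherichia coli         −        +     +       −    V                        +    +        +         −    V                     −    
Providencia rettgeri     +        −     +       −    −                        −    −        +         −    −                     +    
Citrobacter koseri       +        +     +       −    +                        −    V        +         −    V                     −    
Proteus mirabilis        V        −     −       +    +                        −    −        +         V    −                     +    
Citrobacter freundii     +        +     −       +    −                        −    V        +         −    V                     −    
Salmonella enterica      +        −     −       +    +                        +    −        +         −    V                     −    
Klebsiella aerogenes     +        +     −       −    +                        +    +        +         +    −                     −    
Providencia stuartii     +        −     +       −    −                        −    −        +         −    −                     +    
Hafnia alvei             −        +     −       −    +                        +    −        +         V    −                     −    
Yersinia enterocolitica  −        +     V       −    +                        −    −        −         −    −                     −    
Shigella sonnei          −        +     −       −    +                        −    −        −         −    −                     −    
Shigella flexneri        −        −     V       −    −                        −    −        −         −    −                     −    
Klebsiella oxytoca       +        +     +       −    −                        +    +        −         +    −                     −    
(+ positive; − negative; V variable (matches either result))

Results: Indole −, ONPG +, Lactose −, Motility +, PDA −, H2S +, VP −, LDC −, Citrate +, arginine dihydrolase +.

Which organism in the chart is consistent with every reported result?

Citrobacter freundii

Lactose −: excludes Escherichia coli, Klebsiella aerogenes, Klebsiella oxytoca — 12 left.
Citrate +: excludes 5 organisms — 7 left.
H2S +: excludes Serratia marcescens, Providencia rettgeri, Citrobacter koseri, Providencia stuartii — 3 left.
VP −: all 3 remaining candidates are consistent.
Motility +: all 3 remaining candidates are consistent.
LDC −: excludes Salmonella enterica — 2 left.
PDA −: excludes Proteus mirabilis — 1 left.
arginine dihydrolase +: the one remaining candidate is consistent.
ONPG +: the one remaining candidate is consistent.
Indole −: the one remaining candidate is consistent.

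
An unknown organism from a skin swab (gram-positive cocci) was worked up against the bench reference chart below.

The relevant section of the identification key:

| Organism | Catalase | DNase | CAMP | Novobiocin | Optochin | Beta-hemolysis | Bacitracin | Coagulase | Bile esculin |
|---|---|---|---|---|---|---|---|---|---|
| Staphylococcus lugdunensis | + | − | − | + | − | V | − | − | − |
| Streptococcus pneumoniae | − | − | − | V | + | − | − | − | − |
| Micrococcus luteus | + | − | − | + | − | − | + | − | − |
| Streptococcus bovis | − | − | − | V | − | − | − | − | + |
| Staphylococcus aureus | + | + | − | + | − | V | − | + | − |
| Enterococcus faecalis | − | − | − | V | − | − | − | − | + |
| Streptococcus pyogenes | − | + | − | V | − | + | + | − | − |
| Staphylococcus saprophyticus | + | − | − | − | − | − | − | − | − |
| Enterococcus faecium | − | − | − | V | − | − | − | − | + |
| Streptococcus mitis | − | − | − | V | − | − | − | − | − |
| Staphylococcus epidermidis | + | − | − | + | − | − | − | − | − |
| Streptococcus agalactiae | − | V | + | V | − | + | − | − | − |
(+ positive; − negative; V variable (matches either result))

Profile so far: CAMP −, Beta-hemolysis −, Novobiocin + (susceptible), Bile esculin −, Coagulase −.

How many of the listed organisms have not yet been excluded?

Beta-hemolysis −: excludes Streptococcus pyogenes, Streptococcus agalactiae — 10 left.
Bile esculin −: excludes Streptococcus bovis, Enterococcus faecalis, Enterococcus faecium — 7 left.
Coagulase −: excludes Staphylococcus aureus — 6 left.
CAMP −: all 6 remaining candidates are consistent.
Novobiocin +: excludes Staphylococcus saprophyticus — 5 left.
Still consistent: Micrococcus luteus, Staphylococcus epidermidis, Staphylococcus lugdunensis, Streptococcus mitis, Streptococcus pneumoniae.

5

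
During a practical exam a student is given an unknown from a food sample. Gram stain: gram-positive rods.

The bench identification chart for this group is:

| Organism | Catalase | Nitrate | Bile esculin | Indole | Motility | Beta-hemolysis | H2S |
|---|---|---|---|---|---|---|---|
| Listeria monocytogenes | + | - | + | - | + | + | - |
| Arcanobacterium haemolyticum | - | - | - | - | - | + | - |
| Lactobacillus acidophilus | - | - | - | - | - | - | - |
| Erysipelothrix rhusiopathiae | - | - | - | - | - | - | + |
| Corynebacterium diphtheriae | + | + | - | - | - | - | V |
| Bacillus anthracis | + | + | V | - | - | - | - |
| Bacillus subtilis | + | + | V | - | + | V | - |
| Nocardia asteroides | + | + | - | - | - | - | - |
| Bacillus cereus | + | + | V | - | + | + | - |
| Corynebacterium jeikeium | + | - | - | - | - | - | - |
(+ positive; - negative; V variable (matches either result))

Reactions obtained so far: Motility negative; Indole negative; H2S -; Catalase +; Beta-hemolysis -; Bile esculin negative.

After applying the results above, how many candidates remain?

4

H2S -: excludes Erysipelothrix rhusiopathiae — 9 left.
Catalase +: excludes Arcanobacterium haemolyticum, Lactobacillus acidophilus — 7 left.
Indole -: all 7 remaining candidates are consistent.
Beta-hemolysis -: excludes Listeria monocytogenes, Bacillus cereus — 5 left.
Motility -: excludes Bacillus subtilis — 4 left.
Bile esculin -: all 4 remaining candidates are consistent.
Still consistent: Bacillus anthracis, Corynebacterium diphtheriae, Corynebacterium jeikeium, Nocardia asteroides.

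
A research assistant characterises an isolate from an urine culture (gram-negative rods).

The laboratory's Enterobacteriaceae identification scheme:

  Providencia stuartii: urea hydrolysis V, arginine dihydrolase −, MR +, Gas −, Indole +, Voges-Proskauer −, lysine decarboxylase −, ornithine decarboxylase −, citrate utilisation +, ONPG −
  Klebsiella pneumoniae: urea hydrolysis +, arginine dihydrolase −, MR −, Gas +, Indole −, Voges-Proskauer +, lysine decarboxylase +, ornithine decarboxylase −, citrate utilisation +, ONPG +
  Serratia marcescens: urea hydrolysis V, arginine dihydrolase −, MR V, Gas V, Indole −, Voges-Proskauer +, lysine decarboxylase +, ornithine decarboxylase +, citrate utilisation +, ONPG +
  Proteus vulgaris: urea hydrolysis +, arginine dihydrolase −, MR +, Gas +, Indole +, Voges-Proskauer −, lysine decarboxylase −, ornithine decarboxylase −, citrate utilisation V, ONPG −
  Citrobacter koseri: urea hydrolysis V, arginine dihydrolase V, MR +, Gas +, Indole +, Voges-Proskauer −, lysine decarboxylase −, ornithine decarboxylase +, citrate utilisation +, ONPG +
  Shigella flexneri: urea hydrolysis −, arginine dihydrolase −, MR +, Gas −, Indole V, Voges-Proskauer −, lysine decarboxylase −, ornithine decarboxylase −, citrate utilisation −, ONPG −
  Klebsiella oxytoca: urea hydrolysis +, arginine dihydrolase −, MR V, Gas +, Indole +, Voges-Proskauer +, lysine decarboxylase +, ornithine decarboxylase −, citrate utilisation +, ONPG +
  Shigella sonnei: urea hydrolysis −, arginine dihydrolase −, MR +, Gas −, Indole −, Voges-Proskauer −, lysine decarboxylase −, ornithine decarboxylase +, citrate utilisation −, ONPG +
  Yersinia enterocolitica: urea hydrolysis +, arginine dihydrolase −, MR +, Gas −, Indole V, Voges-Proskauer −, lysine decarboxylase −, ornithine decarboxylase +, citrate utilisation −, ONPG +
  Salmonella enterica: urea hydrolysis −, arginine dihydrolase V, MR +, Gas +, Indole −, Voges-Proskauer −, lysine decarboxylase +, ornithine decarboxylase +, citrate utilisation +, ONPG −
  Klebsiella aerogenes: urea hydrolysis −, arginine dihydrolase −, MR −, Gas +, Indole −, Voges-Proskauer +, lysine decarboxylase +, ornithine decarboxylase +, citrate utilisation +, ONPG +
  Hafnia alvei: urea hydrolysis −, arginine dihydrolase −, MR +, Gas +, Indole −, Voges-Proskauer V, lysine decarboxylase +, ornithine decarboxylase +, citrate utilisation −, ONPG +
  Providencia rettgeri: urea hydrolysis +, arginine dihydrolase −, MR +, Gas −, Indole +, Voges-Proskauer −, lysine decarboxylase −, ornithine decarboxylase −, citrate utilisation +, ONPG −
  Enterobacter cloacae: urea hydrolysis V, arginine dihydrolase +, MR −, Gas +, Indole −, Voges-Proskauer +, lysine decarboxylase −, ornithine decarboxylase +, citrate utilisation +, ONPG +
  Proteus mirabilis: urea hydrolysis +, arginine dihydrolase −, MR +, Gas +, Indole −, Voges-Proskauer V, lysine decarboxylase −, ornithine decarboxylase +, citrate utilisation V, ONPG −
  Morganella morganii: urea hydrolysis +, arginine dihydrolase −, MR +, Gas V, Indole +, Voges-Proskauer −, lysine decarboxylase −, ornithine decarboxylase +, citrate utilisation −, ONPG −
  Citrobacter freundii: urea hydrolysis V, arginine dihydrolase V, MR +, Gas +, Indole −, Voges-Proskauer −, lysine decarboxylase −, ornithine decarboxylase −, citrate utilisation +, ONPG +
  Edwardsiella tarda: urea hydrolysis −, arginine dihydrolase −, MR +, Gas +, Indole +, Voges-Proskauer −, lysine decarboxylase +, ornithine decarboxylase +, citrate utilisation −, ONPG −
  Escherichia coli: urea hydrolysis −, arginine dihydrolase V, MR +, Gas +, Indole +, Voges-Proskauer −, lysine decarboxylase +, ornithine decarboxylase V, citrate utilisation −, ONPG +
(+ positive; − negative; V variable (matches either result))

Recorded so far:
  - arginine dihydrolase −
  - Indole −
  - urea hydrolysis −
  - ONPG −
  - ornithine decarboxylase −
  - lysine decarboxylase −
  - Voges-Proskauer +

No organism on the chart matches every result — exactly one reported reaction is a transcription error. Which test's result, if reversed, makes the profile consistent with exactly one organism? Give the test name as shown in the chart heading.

Voges-Proskauer

As reported, no row in the chart matches all 7 reactions.
Reversing lysine decarboxylase → still no organism matches.
Reversing Indole → still no organism matches.
Reversing arginine dihydrolase → still no organism matches.
Reversing ornithine decarboxylase → still no organism matches.
Reversing urea hydrolysis → still no organism matches.
Reversing ONPG → still no organism matches.
Reversing Voges-Proskauer (to −) → unique match: Shigella flexneri.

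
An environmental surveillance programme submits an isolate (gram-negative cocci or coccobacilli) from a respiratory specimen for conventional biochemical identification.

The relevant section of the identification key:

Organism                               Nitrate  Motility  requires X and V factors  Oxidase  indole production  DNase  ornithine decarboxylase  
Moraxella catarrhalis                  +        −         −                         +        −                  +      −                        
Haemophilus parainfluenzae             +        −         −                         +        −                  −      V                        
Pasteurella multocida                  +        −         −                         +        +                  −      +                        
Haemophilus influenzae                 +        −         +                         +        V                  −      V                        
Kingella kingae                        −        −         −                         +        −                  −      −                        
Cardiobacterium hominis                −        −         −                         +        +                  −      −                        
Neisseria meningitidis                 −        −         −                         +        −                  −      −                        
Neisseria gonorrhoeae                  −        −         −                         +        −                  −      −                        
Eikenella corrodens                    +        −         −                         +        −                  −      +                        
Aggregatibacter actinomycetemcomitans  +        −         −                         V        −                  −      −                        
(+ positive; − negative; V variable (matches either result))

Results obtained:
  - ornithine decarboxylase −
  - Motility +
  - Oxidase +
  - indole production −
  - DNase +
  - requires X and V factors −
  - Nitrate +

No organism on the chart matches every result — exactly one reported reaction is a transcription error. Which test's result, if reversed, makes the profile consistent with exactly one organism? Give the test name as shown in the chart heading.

As reported, no row in the chart matches all 7 reactions.
Reversing Motility (to −) → unique match: Moraxella catarrhalis.
Reversing Oxidase → still no organism matches.
Reversing DNase → still no organism matches.
Reversing ornithine decarboxylase → still no organism matches.
Reversing indole production → still no organism matches.
Reversing requires X and V factors → still no organism matches.
Reversing Nitrate → still no organism matches.

Motility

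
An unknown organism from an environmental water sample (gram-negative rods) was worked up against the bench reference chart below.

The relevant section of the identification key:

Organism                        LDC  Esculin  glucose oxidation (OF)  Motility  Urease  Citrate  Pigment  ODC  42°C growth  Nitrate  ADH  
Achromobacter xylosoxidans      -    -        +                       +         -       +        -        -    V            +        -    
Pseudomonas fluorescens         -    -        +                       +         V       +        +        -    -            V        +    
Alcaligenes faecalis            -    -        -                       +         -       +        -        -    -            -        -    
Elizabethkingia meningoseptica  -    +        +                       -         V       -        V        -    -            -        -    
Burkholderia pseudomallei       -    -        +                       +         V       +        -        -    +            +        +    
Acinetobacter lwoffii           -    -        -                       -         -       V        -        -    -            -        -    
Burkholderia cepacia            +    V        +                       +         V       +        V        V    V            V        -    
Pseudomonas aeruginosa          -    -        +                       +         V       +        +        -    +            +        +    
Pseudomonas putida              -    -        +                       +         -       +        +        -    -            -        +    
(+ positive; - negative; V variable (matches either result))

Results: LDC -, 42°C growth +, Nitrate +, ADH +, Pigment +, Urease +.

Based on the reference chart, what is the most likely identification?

Pseudomonas aeruginosa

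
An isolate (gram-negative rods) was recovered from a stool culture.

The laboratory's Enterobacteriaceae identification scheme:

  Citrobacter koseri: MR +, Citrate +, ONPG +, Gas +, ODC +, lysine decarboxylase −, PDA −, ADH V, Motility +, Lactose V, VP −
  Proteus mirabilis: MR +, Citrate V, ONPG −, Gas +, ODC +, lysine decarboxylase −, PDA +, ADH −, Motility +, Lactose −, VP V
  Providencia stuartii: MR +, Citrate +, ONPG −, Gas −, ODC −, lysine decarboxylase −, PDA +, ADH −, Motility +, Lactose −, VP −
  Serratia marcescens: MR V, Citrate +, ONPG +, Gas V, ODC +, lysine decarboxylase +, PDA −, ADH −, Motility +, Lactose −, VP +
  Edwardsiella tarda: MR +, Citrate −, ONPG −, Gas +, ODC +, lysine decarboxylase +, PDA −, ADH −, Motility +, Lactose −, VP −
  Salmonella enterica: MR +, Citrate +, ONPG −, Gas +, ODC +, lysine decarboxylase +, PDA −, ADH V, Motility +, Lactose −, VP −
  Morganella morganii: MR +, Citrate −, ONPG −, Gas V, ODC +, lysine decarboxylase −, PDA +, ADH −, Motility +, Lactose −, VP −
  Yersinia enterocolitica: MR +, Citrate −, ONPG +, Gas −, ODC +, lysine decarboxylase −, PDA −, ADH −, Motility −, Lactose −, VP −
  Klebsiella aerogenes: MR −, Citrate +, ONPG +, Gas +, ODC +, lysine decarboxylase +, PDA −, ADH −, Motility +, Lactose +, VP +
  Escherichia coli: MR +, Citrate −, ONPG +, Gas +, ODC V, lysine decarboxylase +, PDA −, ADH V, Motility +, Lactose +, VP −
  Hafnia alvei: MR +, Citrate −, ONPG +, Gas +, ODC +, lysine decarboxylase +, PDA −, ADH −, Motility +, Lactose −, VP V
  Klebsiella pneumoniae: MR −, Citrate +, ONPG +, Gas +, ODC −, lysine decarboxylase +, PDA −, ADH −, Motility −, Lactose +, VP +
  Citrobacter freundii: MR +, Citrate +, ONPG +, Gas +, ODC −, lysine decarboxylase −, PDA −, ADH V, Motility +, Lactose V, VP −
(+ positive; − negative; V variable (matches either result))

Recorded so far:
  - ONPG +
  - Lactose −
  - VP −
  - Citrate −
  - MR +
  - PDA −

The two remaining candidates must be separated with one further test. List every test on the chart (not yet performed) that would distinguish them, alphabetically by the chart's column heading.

Lactose −: excludes Klebsiella aerogenes, Escherichia coli, Klebsiella pneumoniae — 10 left.
Citrate −: excludes 5 organisms — 5 left.
PDA −: excludes Proteus mirabilis, Morganella morganii — 3 left.
VP −: all 3 remaining candidates are consistent.
MR +: all 3 remaining candidates are consistent.
ONPG +: excludes Edwardsiella tarda — 2 left.
Two candidates remain: Hafnia alvei and Yersinia enterocolitica.
  Gas: Hafnia alvei +, Yersinia enterocolitica − — discriminates.
  ODC: + vs + — same for both, does not separate.
  lysine decarboxylase: Hafnia alvei +, Yersinia enterocolitica − — discriminates.
  ADH: − vs − — same for both, does not separate.
  Motility: Hafnia alvei +, Yersinia enterocolitica − — discriminates.

Gas, lysine decarboxylase, Motility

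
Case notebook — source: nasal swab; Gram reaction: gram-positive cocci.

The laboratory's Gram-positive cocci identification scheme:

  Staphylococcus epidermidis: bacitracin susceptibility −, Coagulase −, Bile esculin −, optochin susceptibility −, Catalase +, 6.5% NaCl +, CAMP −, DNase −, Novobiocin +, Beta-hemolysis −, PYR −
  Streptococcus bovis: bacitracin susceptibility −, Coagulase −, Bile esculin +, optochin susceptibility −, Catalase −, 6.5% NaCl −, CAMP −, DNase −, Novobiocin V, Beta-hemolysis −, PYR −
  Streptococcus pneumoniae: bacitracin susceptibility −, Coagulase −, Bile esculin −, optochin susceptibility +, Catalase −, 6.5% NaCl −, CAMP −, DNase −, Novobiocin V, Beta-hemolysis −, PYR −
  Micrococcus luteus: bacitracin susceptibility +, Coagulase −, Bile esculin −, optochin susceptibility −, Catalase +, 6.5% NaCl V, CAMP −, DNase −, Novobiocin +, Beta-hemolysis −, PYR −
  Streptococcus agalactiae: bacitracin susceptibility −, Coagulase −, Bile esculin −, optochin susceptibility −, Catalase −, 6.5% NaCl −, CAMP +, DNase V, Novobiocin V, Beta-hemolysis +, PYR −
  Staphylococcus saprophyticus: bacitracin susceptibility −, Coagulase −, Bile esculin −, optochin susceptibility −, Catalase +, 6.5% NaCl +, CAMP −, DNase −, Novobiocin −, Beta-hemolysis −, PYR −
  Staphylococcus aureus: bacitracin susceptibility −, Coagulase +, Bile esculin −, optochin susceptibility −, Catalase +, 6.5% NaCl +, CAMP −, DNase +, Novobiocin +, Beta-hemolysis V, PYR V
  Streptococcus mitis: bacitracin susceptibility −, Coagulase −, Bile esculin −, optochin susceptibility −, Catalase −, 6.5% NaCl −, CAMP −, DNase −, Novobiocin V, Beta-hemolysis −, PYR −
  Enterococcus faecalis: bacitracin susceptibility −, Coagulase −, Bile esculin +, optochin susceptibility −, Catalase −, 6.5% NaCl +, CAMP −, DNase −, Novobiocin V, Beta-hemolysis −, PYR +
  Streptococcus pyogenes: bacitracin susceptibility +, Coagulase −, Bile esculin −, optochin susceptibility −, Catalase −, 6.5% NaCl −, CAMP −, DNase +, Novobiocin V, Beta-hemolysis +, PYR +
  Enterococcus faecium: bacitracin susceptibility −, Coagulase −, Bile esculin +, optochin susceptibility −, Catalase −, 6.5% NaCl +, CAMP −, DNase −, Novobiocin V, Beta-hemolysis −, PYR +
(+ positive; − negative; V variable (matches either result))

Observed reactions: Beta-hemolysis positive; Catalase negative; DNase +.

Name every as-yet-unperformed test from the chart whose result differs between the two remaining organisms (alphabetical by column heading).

bacitracin susceptibility, CAMP, PYR

DNase +: excludes 8 organisms — 3 left.
Beta-hemolysis +: all 3 remaining candidates are consistent.
Catalase −: excludes Staphylococcus aureus — 2 left.
Two candidates remain: Streptococcus agalactiae and Streptococcus pyogenes.
  bacitracin susceptibility: Streptococcus agalactiae −, Streptococcus pyogenes + — discriminates.
  Coagulase: − vs − — same for both, does not separate.
  Bile esculin: − vs − — same for both, does not separate.
  optochin susceptibility: − vs − — same for both, does not separate.
  6.5% NaCl: − vs − — same for both, does not separate.
  CAMP: Streptococcus agalactiae +, Streptococcus pyogenes − — discriminates.
  Novobiocin: V vs V — variable for at least one, does not separate.
  PYR: Streptococcus agalactiae −, Streptococcus pyogenes + — discriminates.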